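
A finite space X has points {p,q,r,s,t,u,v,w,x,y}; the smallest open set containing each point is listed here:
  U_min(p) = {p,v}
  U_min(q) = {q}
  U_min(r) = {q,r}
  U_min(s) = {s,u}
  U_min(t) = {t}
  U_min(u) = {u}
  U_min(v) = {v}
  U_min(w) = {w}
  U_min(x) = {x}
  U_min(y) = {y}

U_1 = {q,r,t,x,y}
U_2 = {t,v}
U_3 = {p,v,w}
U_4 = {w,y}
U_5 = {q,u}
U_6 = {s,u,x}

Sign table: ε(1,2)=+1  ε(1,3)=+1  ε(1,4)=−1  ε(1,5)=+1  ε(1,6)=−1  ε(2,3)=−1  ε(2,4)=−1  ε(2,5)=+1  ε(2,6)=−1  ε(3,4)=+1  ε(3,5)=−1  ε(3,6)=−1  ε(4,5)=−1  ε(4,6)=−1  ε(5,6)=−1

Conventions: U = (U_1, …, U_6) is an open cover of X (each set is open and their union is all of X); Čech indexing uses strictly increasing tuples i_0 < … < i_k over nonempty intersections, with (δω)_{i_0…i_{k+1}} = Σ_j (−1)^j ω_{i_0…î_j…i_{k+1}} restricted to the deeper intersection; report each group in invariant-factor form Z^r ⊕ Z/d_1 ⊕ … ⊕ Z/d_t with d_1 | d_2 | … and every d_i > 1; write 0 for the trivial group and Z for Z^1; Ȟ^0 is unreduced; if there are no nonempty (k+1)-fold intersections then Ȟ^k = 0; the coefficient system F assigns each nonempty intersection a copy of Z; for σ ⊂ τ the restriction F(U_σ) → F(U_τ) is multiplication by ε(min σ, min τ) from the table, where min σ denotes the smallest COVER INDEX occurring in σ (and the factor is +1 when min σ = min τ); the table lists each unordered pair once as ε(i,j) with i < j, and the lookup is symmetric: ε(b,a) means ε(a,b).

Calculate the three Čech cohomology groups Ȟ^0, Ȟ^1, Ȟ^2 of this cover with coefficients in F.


nonempty intersections:
  U12={t} U14={y} U15={q} U16={x} U23={v} U34={w} U56={u}
C dims 6,7; δ0: rk 5, SNF 1^5
Ȟ^0: (6−5)−0=1 ⇒ Z
Ȟ^1: (7−0)−5=2 ⇒ Z^2
Ȟ^2: (0−0)−0=0 ⇒ 0

Ȟ^0 ≅ Z,  Ȟ^1 ≅ Z^2,  Ȟ^2 ≅ 0


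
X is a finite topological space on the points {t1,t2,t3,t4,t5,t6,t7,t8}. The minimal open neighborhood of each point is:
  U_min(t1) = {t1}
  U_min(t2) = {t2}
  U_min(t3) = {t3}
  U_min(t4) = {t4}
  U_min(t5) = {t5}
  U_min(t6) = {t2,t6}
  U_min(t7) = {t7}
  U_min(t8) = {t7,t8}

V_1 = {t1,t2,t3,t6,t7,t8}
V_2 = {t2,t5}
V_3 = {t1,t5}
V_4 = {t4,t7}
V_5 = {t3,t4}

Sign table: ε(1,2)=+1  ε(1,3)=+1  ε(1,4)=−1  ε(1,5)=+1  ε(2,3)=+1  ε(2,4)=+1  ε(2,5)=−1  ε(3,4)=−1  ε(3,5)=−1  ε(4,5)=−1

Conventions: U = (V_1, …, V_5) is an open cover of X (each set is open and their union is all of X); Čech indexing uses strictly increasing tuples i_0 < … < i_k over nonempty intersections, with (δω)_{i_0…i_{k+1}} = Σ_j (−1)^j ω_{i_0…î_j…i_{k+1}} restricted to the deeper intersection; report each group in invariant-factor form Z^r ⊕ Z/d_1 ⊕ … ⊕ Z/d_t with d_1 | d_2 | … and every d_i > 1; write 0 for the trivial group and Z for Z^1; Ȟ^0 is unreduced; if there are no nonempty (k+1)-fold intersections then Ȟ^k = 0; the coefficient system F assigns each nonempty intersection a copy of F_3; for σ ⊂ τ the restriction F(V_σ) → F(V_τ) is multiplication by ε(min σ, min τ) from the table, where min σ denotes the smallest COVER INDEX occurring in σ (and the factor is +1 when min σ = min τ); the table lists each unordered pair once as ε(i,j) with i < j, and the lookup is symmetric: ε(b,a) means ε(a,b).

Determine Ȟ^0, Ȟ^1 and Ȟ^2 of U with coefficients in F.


cover nerve:
  V12={t2} V13={t1} V14={t7} V15={t3} V23={t5} V45={t4}
C dims 5,6; δ0: rk_F3 4
Ȟ^0: (5−4)−0=1 ⇒ Z/3
Ȟ^1: (6−0)−4=2 ⇒ Z/3 ⊕ Z/3
Ȟ^2: (0−0)−0=0 ⇒ 0

Ȟ^0(U;F) ≅ Z/3, Ȟ^1(U;F) ≅ Z/3 ⊕ Z/3 and Ȟ^2(U;F) ≅ 0


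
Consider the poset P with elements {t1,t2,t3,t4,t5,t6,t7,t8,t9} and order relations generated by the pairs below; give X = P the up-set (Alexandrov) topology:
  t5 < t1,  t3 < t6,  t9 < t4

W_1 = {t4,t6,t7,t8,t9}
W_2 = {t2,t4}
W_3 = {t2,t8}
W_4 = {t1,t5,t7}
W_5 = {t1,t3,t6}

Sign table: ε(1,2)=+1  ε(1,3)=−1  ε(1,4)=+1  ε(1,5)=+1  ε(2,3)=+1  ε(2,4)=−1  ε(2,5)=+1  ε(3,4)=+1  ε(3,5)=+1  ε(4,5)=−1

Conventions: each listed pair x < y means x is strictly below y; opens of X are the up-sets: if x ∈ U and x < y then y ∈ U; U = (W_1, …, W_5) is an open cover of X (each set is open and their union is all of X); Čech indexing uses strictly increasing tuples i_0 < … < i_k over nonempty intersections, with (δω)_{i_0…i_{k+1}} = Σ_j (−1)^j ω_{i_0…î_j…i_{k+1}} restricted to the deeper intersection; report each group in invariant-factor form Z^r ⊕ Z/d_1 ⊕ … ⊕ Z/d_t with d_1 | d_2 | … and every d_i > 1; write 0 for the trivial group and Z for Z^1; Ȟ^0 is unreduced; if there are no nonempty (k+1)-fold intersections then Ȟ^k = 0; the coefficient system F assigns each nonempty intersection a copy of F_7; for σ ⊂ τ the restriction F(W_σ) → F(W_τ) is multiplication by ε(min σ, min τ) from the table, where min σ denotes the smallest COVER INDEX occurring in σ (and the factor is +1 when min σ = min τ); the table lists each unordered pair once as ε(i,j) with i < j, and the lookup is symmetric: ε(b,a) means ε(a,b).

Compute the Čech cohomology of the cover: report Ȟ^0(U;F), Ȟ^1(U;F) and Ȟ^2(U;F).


intersection data:
  W12={t4} W13={t8} W14={t7} W15={t6} W23={t2} W45={t1}
C dims 5,6; δ0: rk_F7 5
Ȟ^0 = (5 − 5) − 0 = 0, so Ȟ^0 ≅ 0
Ȟ^1 = (6 − 0) − 5 = 1, so Ȟ^1 ≅ Z/7
Ȟ^2 = (0 − 0) − 0 = 0, so Ȟ^2 ≅ 0

Ȟ^0 ≅ 0,  Ȟ^1 ≅ Z/7,  Ȟ^2 ≅ 0


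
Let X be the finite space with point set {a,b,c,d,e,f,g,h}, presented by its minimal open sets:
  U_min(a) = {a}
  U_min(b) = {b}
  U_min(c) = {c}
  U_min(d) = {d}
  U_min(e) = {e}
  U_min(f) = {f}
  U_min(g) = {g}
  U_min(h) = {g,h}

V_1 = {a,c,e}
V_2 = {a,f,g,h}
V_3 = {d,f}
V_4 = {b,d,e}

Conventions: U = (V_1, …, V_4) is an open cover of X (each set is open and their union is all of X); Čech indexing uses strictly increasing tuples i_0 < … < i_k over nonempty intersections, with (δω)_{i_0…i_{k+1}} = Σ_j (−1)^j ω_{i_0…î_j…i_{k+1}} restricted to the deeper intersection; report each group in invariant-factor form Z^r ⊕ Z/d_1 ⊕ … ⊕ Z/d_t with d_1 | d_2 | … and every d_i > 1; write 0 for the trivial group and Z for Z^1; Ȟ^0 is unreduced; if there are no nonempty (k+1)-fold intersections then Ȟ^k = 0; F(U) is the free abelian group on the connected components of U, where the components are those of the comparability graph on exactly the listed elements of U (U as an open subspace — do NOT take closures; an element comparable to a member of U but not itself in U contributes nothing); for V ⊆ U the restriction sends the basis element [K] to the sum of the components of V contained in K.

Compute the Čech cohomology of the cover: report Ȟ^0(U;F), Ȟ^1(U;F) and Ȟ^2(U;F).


Ȟ^0(U;F) ≅ Z^7,  Ȟ^1(U;F) ≅ 0,  Ȟ^2(U;F) ≅ 0

nerve simplices:
  V12={a} V14={e} V23={f} V34={d}
components per intersection:
  V1: {a} {c} {e}
  V2: {a} {f} {g,h}
  V3: {d} {f}
  V4: {b} {d} {e}
  V12: {a}
  V14: {e}
  V23: {f}
  V34: {d}
C dims 11,4; δ0: rk 4, SNF 1^4
degree 0: 11−4−0 = 7 → Ȟ^0 ≅ Z^7
degree 1: 4−0−4 = 0 → Ȟ^1 ≅ 0
degree 2: 0−0−0 = 0 → Ȟ^2 ≅ 0


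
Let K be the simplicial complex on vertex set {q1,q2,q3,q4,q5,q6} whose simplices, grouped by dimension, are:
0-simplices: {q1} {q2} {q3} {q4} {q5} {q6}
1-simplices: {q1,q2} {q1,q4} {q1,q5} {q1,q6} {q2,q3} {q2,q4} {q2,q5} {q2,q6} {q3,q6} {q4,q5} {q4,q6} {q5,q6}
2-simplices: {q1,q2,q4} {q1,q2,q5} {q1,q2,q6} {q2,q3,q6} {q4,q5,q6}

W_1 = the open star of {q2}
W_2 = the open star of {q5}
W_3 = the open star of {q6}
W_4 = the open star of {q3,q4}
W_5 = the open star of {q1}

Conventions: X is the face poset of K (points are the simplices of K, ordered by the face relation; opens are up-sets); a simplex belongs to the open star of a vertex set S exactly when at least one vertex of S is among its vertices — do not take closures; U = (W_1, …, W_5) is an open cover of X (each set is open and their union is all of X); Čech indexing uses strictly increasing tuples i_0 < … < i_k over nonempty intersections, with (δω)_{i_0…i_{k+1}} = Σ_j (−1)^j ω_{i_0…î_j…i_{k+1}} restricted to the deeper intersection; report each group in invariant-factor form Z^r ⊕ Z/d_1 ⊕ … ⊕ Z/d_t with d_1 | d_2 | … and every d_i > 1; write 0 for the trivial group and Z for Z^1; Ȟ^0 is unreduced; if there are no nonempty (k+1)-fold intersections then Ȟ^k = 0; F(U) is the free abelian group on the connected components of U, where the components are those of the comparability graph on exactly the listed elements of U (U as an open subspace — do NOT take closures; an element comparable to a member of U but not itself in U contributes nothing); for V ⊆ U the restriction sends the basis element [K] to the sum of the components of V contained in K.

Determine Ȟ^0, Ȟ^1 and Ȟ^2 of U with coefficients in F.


nerve simplices:
  W1={{q2},{q1,q2},{q2,q3},{q2,q4},{q2,q5},{q2,q6},{q1,q2,q4},{q1,q2,q5},{q1,q2,q6},{q2,q3,q6}} W2={{q5},{q1,q5},{q2,q5},{q4,q5},{q5,q6},{q1,q2,q5},{q4,q5,q6}} W3={{q6},{q1,q6},{q2,q6},{q3,q6},{q4,q6},{q5,q6},{q1,q2,q6},{q2,q3,q6},{q4,q5,q6}} W4={{q3},{q4},{q1,q4},{q2,q3},{q2,q4},{q3,q6},{q4,q5},{q4,q6},{q1,q2,q4},{q2,q3,q6},{q4,q5,q6}} W5={{q1},{q1,q2},{q1,q4},{q1,q5},{q1,q6},{q1,q2,q4},{q1,q2,q5},{q1,q2,q6}}
  W12={{q2,q5},{q1,q2,q5}} W13={{q2,q6},{q1,q2,q6},{q2,q3,q6}} W14={{q2,q3},{q2,q4},{q1,q2,q4},{q2,q3,q6}} W15={{q1,q2},{q1,q2,q4},{q1,q2,q5},{q1,q2,q6}} W23={{q5,q6},{q4,q5,q6}} W24={{q4,q5},{q4,q5,q6}} W25={{q1,q5},{q1,q2,q5}} W34={{q3,q6},{q4,q6},{q2,q3,q6},{q4,q5,q6}} W35={{q1,q6},{q1,q2,q6}} W45={{q1,q4},{q1,q2,q4}}
  W125={{q1,q2,q5}} W134={{q2,q3,q6}} W135={{q1,q2,q6}} W145={{q1,q2,q4}} W234={{q4,q5,q6}}
components per intersection:
  W1: {{q2},{q1,q2},{q2,q3},{q2,q4},{q2,q5},{q2,q6},{q1,q2,q4},{q1,q2,q5},{q1,q2,q6},{q2,q3,q6}}
  W2: {{q5},{q1,q5},{q2,q5},{q4,q5},{q5,q6},{q1,q2,q5},{q4,q5,q6}}
  W3: {{q6},{q1,q6},{q2,q6},{q3,q6},{q4,q6},{q5,q6},{q1,q2,q6},{q2,q3,q6},{q4,q5,q6}}
  W4: {{q3},{q2,q3},{q3,q6},{q2,q3,q6}} {{q4},{q1,q4},{q2,q4},{q4,q5},{q4,q6},{q1,q2,q4},{q4,q5,q6}}
  W5: {{q1},{q1,q2},{q1,q4},{q1,q5},{q1,q6},{q1,q2,q4},{q1,q2,q5},{q1,q2,q6}}
  W12: {{q2,q5},{q1,q2,q5}}
  W13: {{q2,q6},{q1,q2,q6},{q2,q3,q6}}
  W14: {{q2,q3},{q2,q3,q6}} {{q2,q4},{q1,q2,q4}}
  W15: {{q1,q2},{q1,q2,q4},{q1,q2,q5},{q1,q2,q6}}
  W23: {{q5,q6},{q4,q5,q6}}
  W24: {{q4,q5},{q4,q5,q6}}
  W25: {{q1,q5},{q1,q2,q5}}
  W34: {{q3,q6},{q2,q3,q6}} {{q4,q6},{q4,q5,q6}}
  W35: {{q1,q6},{q1,q2,q6}}
  W45: {{q1,q4},{q1,q2,q4}}
  W125: {{q1,q2,q5}}
  W134: {{q2,q3,q6}}
  W135: {{q1,q2,q6}}
  W145: {{q1,q2,q4}}
  W234: {{q4,q5,q6}}
C dims 6,12,5; δ0: rk 5, SNF 1^5; δ1: rk 5, SNF 1^5
degree 0: 6−5−0 = 1 → Ȟ^0 ≅ Z
degree 1: 12−5−5 = 2 → Ȟ^1 ≅ Z^2
degree 2: 5−0−5 = 0 → Ȟ^2 ≅ 0

Ȟ^0 ≅ Z, Ȟ^1 ≅ Z^2 and Ȟ^2 ≅ 0


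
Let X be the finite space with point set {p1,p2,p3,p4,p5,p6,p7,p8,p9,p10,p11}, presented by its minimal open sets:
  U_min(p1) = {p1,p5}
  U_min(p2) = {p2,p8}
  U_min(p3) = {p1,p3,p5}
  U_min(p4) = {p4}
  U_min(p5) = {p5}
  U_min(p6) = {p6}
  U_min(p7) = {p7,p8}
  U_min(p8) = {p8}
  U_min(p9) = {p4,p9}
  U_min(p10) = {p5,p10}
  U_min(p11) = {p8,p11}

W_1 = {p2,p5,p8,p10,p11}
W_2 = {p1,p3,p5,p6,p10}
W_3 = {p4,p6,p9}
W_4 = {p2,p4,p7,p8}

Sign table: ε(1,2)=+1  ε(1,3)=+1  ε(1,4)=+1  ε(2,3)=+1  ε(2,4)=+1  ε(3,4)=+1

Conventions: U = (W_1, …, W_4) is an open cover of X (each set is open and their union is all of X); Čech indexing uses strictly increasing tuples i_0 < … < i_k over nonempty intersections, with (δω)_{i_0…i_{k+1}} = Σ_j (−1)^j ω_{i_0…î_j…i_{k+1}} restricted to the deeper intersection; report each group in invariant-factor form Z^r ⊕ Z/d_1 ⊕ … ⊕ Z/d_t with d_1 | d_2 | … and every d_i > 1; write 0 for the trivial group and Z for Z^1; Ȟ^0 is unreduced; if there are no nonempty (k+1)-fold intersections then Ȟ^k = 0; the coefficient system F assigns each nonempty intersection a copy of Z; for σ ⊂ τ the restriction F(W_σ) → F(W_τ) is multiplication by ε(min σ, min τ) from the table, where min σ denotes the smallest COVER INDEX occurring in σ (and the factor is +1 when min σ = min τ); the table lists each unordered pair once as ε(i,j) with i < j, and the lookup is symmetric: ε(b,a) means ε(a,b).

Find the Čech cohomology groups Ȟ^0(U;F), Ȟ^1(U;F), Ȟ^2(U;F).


Ȟ^0 = Z; Ȟ^1 = Z; Ȟ^2 = 0

intersection data:
  W12={p5,p10} W14={p2,p8} W23={p6} W34={p4}
C dims 4,4; δ0: rk 3, SNF 1^3
Ȟ^0 = (4 − 3) − 0 = 1, so Ȟ^0 ≅ Z
Ȟ^1 = (4 − 0) − 3 = 1, so Ȟ^1 ≅ Z
Ȟ^2 = (0 − 0) − 0 = 0, so Ȟ^2 ≅ 0


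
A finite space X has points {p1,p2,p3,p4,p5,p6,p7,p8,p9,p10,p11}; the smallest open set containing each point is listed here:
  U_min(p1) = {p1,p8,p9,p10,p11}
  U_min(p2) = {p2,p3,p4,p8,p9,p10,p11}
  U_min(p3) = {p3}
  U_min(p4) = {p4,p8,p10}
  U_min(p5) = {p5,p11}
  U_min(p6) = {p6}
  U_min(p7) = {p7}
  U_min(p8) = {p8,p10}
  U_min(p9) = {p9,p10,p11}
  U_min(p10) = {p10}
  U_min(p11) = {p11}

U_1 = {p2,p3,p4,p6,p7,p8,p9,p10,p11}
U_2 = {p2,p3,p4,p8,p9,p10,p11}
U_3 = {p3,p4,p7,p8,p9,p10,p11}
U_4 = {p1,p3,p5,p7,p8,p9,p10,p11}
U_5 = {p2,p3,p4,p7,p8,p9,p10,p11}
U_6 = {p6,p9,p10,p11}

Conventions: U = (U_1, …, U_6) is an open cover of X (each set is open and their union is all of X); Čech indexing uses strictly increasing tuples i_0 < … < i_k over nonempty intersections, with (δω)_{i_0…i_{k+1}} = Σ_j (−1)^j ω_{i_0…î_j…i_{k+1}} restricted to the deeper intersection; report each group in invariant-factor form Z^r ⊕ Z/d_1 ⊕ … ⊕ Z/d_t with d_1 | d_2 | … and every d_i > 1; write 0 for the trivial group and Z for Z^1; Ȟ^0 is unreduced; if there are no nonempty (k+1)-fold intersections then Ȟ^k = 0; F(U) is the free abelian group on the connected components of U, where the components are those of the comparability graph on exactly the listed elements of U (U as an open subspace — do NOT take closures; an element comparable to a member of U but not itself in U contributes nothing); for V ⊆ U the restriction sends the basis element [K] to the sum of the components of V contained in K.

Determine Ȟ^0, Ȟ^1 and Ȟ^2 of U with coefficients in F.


Ȟ^0(U;F) ≅ Z^3, Ȟ^1(U;F) ≅ 0, Ȟ^2(U;F) ≅ 0

nerve simplices:
  U12={p2,p3,p4,p8,p9,p10,p11} U13={p3,p4,p7,p8,p9,p10,p11} U14={p3,p7,p8,p9,p10,p11} U15={p2,p3,p4,p7,p8,p9,p10,p11} U16={p6,p9,p10,p11} U23={p3,p4,p8,p9,p10,p11} U24={p3,p8,p9,p10,p11} U25={p2,p3,p4,p8,p9,p10,p11} U26={p9,p10,p11} U34={p3,p7,p8,p9,p10,p11} U35={p3,p4,p7,p8,p9,p10,p11} U36={p9,p10,p11} U45={p3,p7,p8,p9,p10,p11} U46={p9,p10,p11} U56={p9,p10,p11}
  U123={p3,p4,p8,p9,p10,p11} U124={p3,p8,p9,p10,p11} U125={p2,p3,p4,p8,p9,p10,p11} U126={p9,p10,p11} U134={p3,p7,p8,p9,p10,p11} U135={p3,p4,p7,p8,p9,p10,p11} U136={p9,p10,p11} U145={p3,p7,p8,p9,p10,p11} U146={p9,p10,p11} U156={p9,p10,p11} U234={p3,p8,p9,p10,p11} U235={p3,p4,p8,p9,p10,p11} U236={p9,p10,p11} U245={p3,p8,p9,p10,p11} U246={p9,p10,p11} U256={p9,p10,p11} U345={p3,p7,p8,p9,p10,p11} U346={p9,p10,p11} U356={p9,p10,p11} U456={p9,p10,p11}
  U1234={p3,p8,p9,p10,p11} U1235={p3,p4,p8,p9,p10,p11} U1236={p9,p10,p11} U1245={p3,p8,p9,p10,p11} U1246={p9,p10,p11} U1256={p9,p10,p11} U1345={p3,p7,p8,p9,p10,p11} U1346={p9,p10,p11} U1356={p9,p10,p11} U1456={p9,p10,p11} U2345={p3,p8,p9,p10,p11} U2346={p9,p10,p11} U2356={p9,p10,p11} U2456={p9,p10,p11} U3456={p9,p10,p11}
  U12345={p3,p8,p9,p10,p11} U12346={p9,p10,p11} U12356={p9,p10,p11} U12456={p9,p10,p11} U13456={p9,p10,p11} U23456={p9,p10,p11}
  U123456={p9,p10,p11}
components per intersection:
  U1: {p2,p3,p4,p8,p9,p10,p11} {p6} {p7}
  U2: {p2,p3,p4,p8,p9,p10,p11}
  U3: {p3} {p4,p8,p9,p10,p11} {p7}
  U4: {p1,p5,p8,p9,p10,p11} {p3} {p7}
  U5: {p2,p3,p4,p8,p9,p10,p11} {p7}
  U6: {p6} {p9,p10,p11}
  U12: {p2,p3,p4,p8,p9,p10,p11}
  U13: {p3} {p4,p8,p9,p10,p11} {p7}
  U14: {p3} {p7} {p8,p9,p10,p11}
  U15: {p2,p3,p4,p8,p9,p10,p11} {p7}
  U16: {p6} {p9,p10,p11}
  U23: {p3} {p4,p8,p9,p10,p11}
  U24: {p3} {p8,p9,p10,p11}
  U25: {p2,p3,p4,p8,p9,p10,p11}
  U26: {p9,p10,p11}
  U34: {p3} {p7} {p8,p9,p10,p11}
  U35: {p3} {p4,p8,p9,p10,p11} {p7}
  U36: {p9,p10,p11}
  U45: {p3} {p7} {p8,p9,p10,p11}
  U46: {p9,p10,p11}
  U56: {p9,p10,p11}
  U123: {p3} {p4,p8,p9,p10,p11}
  U124: {p3} {p8,p9,p10,p11}
  U125: {p2,p3,p4,p8,p9,p10,p11}
  U126: {p9,p10,p11}
  U134: {p3} {p7} {p8,p9,p10,p11}
  U135: {p3} {p4,p8,p9,p10,p11} {p7}
  U136: {p9,p10,p11}
  U145: {p3} {p7} {p8,p9,p10,p11}
  U146: {p9,p10,p11}
  U156: {p9,p10,p11}
  U234: {p3} {p8,p9,p10,p11}
  U235: {p3} {p4,p8,p9,p10,p11}
  U236: {p9,p10,p11}
  U245: {p3} {p8,p9,p10,p11}
  U246: {p9,p10,p11}
  U256: {p9,p10,p11}
  U345: {p3} {p7} {p8,p9,p10,p11}
  U346: {p9,p10,p11}
  U356: {p9,p10,p11}
  U456: {p9,p10,p11}
  U1234: {p3} {p8,p9,p10,p11}
  U1235: {p3} {p4,p8,p9,p10,p11}
  U1236: {p9,p10,p11}
  U1245: {p3} {p8,p9,p10,p11}
  U1246: {p9,p10,p11}
  U1256: {p9,p10,p11}
  U1345: {p3} {p7} {p8,p9,p10,p11}
  U1346: {p9,p10,p11}
  U1356: {p9,p10,p11}
  U1456: {p9,p10,p11}
  U2345: {p3} {p8,p9,p10,p11}
  U2346: {p9,p10,p11}
  U2356: {p9,p10,p11}
  U2456: {p9,p10,p11}
  U3456: {p9,p10,p11}
  U12345: {p3} {p8,p9,p10,p11}
  U12346: {p9,p10,p11}
  U12356: {p9,p10,p11}
  U12456: {p9,p10,p11}
  U13456: {p9,p10,p11}
  U23456: {p9,p10,p11}
  U123456: {p9,p10,p11}
C dims 14,29,33,21; δ0: rk 11, SNF 1^11; δ1: rk 18, SNF 1^18; δ2: rk 15, SNF 1^15
degree 0: 14−11−0 = 3 → Ȟ^0 ≅ Z^3
degree 1: 29−18−11 = 0 → Ȟ^1 ≅ 0
degree 2: 33−15−18 = 0 → Ȟ^2 ≅ 0


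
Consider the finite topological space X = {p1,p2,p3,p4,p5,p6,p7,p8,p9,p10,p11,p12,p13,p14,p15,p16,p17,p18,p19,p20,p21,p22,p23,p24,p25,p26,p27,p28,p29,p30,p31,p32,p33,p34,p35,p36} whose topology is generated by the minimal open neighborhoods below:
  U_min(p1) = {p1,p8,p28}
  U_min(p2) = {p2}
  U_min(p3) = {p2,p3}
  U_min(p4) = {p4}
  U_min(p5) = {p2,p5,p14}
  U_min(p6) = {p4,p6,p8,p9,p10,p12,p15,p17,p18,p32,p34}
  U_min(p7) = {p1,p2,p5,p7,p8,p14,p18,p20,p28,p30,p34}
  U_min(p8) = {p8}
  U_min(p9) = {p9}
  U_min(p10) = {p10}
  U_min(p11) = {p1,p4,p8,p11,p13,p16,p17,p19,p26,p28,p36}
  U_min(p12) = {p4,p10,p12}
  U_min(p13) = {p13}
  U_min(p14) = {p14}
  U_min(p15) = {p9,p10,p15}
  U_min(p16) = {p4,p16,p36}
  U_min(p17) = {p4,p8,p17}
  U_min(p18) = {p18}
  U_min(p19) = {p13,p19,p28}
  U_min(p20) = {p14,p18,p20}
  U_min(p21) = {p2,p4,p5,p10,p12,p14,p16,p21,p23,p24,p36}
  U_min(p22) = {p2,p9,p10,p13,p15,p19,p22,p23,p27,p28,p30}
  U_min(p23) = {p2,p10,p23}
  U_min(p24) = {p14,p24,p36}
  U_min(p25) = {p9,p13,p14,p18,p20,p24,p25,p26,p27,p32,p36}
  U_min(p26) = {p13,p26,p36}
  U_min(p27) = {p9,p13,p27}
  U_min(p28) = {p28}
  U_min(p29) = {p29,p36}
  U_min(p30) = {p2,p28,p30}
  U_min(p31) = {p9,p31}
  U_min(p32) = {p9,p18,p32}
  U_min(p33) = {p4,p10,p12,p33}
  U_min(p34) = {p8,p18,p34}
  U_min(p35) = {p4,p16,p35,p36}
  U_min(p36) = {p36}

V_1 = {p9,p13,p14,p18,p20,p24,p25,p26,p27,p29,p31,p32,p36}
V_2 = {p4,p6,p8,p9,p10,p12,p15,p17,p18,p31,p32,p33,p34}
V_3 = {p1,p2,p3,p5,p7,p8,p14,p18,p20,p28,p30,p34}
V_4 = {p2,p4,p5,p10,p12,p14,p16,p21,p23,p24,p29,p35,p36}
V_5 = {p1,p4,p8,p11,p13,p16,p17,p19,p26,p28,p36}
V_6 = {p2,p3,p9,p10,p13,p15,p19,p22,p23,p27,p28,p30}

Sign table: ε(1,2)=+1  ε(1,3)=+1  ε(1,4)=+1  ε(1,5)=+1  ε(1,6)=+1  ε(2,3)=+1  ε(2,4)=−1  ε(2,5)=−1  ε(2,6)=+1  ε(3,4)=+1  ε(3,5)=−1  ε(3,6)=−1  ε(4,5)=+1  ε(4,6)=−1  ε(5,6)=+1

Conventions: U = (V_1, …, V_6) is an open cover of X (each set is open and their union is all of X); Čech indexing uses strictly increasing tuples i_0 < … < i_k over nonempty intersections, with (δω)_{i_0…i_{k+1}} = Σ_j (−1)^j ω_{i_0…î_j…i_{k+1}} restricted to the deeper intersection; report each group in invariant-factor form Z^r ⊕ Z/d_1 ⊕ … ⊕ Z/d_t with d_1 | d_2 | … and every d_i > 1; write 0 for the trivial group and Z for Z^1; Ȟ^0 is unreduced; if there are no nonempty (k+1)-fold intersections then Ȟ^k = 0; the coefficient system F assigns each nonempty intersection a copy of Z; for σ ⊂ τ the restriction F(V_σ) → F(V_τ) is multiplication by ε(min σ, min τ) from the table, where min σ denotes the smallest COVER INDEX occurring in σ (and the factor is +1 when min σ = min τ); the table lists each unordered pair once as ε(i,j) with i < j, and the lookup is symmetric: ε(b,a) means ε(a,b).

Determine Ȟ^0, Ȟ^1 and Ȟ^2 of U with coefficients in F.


Ȟ^0 ≅ 0, Ȟ^1 ≅ Z/2 and Ȟ^2 ≅ Z

intersection data:
  V12={p9,p18,p31,p32} V13={p14,p18,p20} V14={p14,p24,p29,p36} V15={p13,p26,p36} V16={p9,p13,p27} V23={p8,p18,p34} V24={p4,p10,p12} V25={p4,p8,p17} V26={p9,p10,p15} V34={p2,p5,p14} V35={p1,p8,p28} V36={p2,p3,p28,p30} V45={p4,p16,p36} V46={p2,p10,p23} V56={p13,p19,p28}
  V123={p18} V126={p9} V134={p14} V145={p36} V156={p13} V235={p8} V245={p4} V246={p10} V346={p2} V356={p28}
C dims 6,15,10; δ0: rk 6, SNF 1^5·2; δ1: rk 9, SNF 1^9
Ȟ^0 = (6 − 6) − 0 = 0, so Ȟ^0 ≅ 0
Ȟ^1 = (15 − 9) − 6 = 0 plus torsion [2], so Ȟ^1 ≅ Z/2
Ȟ^2 = (10 − 0) − 9 = 1, so Ȟ^2 ≅ Z


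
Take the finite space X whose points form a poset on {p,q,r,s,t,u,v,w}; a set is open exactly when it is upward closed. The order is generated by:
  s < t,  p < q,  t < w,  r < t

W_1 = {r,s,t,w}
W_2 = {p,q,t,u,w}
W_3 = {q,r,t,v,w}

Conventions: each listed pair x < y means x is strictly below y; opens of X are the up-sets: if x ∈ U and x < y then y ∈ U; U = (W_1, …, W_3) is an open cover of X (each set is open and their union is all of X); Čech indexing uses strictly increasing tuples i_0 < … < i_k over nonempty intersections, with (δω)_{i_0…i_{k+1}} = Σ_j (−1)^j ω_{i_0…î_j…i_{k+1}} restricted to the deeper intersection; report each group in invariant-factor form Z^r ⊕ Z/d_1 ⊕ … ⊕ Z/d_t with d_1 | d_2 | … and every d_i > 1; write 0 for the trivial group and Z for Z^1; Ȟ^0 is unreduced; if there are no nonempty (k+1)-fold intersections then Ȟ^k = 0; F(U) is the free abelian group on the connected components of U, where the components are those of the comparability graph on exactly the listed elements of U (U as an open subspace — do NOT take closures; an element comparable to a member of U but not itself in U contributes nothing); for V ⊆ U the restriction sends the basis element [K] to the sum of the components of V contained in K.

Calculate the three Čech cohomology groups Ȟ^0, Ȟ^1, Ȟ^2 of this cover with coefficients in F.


nerve simplices:
  W12={t,w} W13={r,t,w} W23={q,t,w}
  W123={t,w}
components per intersection:
  W1: {r,s,t,w}
  W2: {p,q} {t,w} {u}
  W3: {q} {r,t,w} {v}
  W12: {t,w}
  W13: {r,t,w}
  W23: {q} {t,w}
  W123: {t,w}
C dims 7,4,1; δ0: rk 3, SNF 1^3; δ1: rk 1, SNF 1^1
degree 0: 7−3−0 = 4 → Ȟ^0 ≅ Z^4
degree 1: 4−1−3 = 0 → Ȟ^1 ≅ 0
degree 2: 1−0−1 = 0 → Ȟ^2 ≅ 0

Ȟ^0 ≅ Z^4, Ȟ^1 ≅ 0 and Ȟ^2 ≅ 0


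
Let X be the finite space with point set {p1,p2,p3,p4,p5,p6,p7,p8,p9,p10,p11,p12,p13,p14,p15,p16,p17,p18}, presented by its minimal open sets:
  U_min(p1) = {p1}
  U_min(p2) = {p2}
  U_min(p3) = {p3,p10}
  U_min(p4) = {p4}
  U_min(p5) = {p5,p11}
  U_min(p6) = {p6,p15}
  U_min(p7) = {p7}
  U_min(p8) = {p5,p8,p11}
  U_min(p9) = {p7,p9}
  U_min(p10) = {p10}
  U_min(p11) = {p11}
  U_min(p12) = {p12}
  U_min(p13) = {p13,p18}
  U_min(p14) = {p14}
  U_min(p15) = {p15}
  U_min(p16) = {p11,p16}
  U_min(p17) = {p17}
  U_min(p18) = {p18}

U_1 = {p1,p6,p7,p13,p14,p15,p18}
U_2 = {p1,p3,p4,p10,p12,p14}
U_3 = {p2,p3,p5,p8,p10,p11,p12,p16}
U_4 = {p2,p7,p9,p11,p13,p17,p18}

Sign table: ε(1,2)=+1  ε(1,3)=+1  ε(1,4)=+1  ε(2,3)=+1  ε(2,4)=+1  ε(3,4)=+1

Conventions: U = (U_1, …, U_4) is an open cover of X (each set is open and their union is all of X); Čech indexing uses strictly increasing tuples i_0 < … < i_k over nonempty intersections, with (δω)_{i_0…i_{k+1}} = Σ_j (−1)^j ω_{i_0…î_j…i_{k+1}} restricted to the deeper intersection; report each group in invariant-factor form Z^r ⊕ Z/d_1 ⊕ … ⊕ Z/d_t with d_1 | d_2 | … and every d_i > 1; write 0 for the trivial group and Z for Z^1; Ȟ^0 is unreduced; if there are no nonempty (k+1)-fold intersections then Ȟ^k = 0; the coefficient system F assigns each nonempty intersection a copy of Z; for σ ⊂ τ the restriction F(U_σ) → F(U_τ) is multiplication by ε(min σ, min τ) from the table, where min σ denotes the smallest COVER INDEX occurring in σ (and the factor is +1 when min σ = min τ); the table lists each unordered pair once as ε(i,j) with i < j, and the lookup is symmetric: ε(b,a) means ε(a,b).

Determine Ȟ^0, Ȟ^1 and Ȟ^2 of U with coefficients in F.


nonempty overlaps:
  U12={p1,p14} U14={p7,p13,p18} U23={p3,p10,p12} U34={p2,p11}
C dims 4,4; δ0: rk 3, SNF 1^3
degree 0: 4−3−0 = 1 → Ȟ^0 ≅ Z
degree 1: 4−0−3 = 1 → Ȟ^1 ≅ Z
degree 2: 0−0−0 = 0 → Ȟ^2 ≅ 0

Ȟ^0 = Z, Ȟ^1 = Z and Ȟ^2 = 0


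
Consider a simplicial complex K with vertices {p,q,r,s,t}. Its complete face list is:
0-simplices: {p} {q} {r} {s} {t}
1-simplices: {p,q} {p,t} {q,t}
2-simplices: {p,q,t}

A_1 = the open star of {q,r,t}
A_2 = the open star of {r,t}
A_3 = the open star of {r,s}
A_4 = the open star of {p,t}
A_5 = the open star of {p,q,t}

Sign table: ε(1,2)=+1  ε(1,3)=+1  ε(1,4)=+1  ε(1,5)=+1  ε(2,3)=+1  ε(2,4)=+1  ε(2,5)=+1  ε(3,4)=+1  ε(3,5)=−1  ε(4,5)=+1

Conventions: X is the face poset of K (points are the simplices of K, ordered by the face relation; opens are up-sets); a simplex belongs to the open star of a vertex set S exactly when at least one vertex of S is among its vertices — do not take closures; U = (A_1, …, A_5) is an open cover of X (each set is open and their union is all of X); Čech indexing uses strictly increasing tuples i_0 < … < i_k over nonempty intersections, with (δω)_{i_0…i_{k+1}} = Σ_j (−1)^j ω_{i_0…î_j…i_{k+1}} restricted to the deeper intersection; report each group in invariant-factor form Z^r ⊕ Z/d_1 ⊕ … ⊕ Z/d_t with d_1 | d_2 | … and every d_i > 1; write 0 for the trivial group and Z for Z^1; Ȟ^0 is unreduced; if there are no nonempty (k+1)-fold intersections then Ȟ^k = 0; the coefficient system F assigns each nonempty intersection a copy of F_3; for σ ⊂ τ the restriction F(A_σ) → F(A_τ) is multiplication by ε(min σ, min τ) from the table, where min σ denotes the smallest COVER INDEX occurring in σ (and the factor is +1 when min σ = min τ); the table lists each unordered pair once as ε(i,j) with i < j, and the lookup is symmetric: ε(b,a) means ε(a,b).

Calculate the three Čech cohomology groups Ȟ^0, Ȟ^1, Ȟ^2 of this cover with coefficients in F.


nonempty intersections:
  A1={{q},{r},{t},{p,q},{p,t},{q,t},{p,q,t}} A2={{r},{t},{p,t},{q,t},{p,q,t}} A3={{r},{s}} A4={{p},{t},{p,q},{p,t},{q,t},{p,q,t}} A5={{p},{q},{t},{p,q},{p,t},{q,t},{p,q,t}}
  A12={{r},{t},{p,t},{q,t},{p,q,t}} A13={{r}} A14={{t},{p,q},{p,t},{q,t},{p,q,t}} A15={{q},{t},{p,q},{p,t},{q,t},{p,q,t}} A23={{r}} A24={{t},{p,t},{q,t},{p,q,t}} A25={{t},{p,t},{q,t},{p,q,t}} A45={{p},{t},{p,q},{p,t},{q,t},{p,q,t}}
  A123={{r}} A124={{t},{p,t},{q,t},{p,q,t}} A125={{t},{p,t},{q,t},{p,q,t}} A145={{t},{p,q},{p,t},{q,t},{p,q,t}} A245={{t},{p,t},{q,t},{p,q,t}}
  A1245={{t},{p,t},{q,t},{p,q,t}}
C dims 5,8,5,1; δ0: rk_F3 4; δ1: rk_F3 4; δ2: rk_F3 1
Ȟ^0: (5−4)−0=1 ⇒ Z/3
Ȟ^1: (8−4)−4=0 ⇒ 0
Ȟ^2: (5−1)−4=0 ⇒ 0

Ȟ^0(U;F) ≅ Z/3; Ȟ^1(U;F) ≅ 0; Ȟ^2(U;F) ≅ 0


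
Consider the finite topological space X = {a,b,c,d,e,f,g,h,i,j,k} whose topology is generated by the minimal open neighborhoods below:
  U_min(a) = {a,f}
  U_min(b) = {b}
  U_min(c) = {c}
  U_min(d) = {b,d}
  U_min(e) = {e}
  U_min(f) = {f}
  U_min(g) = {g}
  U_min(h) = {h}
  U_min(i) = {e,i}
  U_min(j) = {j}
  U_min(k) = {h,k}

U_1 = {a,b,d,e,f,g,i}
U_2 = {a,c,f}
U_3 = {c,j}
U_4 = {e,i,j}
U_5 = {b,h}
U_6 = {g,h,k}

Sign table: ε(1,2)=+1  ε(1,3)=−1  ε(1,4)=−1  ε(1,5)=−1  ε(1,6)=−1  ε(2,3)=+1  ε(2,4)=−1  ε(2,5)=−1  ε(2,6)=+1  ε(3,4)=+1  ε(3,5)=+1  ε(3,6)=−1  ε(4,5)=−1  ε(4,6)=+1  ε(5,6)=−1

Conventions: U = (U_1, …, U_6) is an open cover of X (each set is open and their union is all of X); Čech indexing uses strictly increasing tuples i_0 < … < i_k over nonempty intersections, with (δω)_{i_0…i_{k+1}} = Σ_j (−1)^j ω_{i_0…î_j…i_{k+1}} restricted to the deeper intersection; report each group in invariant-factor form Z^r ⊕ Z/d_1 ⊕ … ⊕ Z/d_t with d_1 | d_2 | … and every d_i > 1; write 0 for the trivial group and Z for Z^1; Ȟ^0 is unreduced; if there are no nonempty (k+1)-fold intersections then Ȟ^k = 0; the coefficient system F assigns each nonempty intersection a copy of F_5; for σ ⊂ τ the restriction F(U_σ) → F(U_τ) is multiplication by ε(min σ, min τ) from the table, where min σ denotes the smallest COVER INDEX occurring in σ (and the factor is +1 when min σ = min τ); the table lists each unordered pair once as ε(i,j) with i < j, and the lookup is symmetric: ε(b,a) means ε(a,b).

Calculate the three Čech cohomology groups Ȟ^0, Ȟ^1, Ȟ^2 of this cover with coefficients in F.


Ȟ^0 ≅ 0,  Ȟ^1 ≅ Z/5,  Ȟ^2 ≅ 0

nonempty overlaps:
  U12={a,f} U14={e,i} U15={b} U16={g} U23={c} U34={j} U56={h}
C dims 6,7; δ0: rk_F5 6
degree 0: 6−6−0 = 0 → Ȟ^0 ≅ 0
degree 1: 7−0−6 = 1 → Ȟ^1 ≅ Z/5
degree 2: 0−0−0 = 0 → Ȟ^2 ≅ 0


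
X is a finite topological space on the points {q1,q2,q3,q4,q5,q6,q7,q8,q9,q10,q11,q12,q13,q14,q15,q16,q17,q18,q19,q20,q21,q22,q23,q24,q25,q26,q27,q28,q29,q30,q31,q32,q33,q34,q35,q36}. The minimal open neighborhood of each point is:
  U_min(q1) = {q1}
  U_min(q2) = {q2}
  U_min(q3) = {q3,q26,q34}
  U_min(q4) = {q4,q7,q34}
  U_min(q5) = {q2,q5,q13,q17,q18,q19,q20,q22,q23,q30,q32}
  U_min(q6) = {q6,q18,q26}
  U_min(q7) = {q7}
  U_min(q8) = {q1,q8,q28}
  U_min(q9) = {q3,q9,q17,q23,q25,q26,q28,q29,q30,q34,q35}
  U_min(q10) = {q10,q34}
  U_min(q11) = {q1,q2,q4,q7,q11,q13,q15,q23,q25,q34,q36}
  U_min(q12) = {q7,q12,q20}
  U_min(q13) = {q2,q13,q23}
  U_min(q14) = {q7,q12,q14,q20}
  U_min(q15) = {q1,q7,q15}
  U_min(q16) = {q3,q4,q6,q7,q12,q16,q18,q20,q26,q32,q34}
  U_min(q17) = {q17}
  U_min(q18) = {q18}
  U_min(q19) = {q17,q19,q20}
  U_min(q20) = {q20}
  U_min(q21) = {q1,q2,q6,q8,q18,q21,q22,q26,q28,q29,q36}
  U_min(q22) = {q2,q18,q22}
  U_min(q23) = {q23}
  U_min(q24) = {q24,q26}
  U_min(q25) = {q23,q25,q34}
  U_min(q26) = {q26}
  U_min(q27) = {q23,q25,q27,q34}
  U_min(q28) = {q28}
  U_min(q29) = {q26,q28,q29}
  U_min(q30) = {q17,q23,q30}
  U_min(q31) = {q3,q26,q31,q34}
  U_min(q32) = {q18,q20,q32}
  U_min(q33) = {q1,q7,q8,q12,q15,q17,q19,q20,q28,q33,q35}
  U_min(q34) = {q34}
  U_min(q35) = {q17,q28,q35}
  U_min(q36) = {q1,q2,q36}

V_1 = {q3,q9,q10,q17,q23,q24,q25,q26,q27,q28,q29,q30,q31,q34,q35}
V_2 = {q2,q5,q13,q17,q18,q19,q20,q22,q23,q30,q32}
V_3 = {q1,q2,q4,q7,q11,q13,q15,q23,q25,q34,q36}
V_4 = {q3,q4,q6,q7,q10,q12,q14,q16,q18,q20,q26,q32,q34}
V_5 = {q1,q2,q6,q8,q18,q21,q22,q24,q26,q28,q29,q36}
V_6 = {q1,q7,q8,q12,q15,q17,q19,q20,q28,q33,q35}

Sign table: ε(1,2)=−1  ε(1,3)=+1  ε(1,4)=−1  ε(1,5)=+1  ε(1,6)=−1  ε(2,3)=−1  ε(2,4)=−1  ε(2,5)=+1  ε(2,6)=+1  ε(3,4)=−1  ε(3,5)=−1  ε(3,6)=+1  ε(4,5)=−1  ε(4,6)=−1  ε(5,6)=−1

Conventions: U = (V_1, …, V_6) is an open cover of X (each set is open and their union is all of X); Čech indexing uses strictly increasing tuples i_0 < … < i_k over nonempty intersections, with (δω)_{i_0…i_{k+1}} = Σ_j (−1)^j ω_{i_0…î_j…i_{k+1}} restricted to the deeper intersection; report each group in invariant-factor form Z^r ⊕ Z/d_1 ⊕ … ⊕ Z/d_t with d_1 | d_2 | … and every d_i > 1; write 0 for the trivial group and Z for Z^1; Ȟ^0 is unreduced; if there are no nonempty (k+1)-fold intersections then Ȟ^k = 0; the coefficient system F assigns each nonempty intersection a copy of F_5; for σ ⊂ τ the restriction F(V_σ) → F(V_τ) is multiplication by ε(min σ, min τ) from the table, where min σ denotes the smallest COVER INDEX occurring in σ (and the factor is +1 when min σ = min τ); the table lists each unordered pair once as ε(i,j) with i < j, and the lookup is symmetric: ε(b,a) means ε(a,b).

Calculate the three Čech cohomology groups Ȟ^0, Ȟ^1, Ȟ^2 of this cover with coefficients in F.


cover nerve:
  V12={q17,q23,q30} V13={q23,q25,q34} V14={q3,q10,q26,q34} V15={q24,q26,q28,q29} V16={q17,q28,q35} V23={q2,q13,q23} V24={q18,q20,q32} V25={q2,q18,q22} V26={q17,q19,q20} V34={q4,q7,q34} V35={q1,q2,q36} V36={q1,q7,q15} V45={q6,q18,q26} V46={q7,q12,q20} V56={q1,q8,q28}
  V123={q23} V126={q17} V134={q34} V145={q26} V156={q28} V235={q2} V245={q18} V246={q20} V346={q7} V356={q1}
C dims 6,15,10; δ0: rk_F5 6; δ1: rk_F5 9
Ȟ^0: (6−6)−0=0 ⇒ 0
Ȟ^1: (15−9)−6=0 ⇒ 0
Ȟ^2: (10−0)−9=1 ⇒ Z/5

Ȟ^0 ≅ 0; Ȟ^1 ≅ 0; Ȟ^2 ≅ Z/5


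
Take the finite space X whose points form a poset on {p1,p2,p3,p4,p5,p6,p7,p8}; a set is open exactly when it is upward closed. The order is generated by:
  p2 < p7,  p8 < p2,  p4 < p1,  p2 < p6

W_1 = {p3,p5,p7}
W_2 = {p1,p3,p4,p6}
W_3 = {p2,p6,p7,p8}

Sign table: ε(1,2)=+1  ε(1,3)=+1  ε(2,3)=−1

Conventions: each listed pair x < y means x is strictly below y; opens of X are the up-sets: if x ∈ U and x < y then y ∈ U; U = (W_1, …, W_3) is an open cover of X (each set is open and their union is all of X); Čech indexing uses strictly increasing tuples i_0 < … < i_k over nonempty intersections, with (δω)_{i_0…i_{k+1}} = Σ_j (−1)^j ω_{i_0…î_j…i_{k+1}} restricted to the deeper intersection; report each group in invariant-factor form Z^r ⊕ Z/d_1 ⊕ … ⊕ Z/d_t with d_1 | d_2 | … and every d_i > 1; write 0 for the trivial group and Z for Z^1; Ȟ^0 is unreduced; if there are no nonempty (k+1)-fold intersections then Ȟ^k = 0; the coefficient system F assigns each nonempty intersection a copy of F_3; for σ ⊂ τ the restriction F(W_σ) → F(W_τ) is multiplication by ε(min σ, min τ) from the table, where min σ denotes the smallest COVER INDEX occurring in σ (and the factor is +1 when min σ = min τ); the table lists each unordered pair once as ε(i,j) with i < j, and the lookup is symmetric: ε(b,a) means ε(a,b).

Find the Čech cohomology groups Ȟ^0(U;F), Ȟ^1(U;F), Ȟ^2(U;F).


nonempty intersections:
  W12={p3} W13={p7} W23={p6}
C dims 3,3; δ0: rk_F3 3
Ȟ^0: (3−3)−0=0 ⇒ 0
Ȟ^1: (3−0)−3=0 ⇒ 0
Ȟ^2: (0−0)−0=0 ⇒ 0

Ȟ^0 ≅ 0,  Ȟ^1 ≅ 0,  Ȟ^2 ≅ 0


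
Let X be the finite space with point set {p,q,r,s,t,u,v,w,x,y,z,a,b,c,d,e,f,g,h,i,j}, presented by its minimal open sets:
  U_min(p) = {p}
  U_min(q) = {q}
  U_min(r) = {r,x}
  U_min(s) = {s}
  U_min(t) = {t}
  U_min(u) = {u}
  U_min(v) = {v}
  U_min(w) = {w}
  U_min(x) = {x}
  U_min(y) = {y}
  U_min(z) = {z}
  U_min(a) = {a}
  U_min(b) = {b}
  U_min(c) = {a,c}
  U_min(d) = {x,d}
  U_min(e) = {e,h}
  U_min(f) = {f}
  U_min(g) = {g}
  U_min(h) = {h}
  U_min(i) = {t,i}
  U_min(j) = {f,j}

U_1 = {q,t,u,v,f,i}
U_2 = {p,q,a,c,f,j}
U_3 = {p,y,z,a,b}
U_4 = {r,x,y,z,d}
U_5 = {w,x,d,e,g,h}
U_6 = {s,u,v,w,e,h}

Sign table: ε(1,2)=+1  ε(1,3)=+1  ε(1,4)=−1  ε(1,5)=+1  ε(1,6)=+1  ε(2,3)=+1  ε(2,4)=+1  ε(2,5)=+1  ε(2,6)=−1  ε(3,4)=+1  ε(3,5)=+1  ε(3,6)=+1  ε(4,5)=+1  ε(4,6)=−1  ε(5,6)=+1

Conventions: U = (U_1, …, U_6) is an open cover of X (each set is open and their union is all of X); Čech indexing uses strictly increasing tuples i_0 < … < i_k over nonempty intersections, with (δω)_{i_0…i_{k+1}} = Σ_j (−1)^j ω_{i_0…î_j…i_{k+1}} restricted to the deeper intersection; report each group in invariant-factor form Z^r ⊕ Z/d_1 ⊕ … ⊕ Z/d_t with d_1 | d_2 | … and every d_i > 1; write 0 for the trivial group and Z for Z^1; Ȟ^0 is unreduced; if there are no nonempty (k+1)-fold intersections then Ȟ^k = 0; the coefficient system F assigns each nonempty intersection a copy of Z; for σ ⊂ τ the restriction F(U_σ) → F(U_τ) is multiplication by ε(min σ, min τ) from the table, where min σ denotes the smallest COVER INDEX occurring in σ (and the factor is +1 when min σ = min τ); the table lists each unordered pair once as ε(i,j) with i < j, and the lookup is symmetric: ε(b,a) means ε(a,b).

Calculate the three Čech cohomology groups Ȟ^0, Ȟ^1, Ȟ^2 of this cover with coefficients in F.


Ȟ^0(U;F) ≅ Z; Ȟ^1(U;F) ≅ Z; Ȟ^2(U;F) ≅ 0

nerve of the cover:
  U12={q,f} U16={u,v} U23={p,a} U34={y,z} U45={x,d} U56={w,e,h}
C dims 6,6; δ0: rk 5, SNF 1^5
Ȟ^0 = (6 − 5) − 0 = 1, so Ȟ^0 ≅ Z
Ȟ^1 = (6 − 0) − 5 = 1, so Ȟ^1 ≅ Z
Ȟ^2 = (0 − 0) − 0 = 0, so Ȟ^2 ≅ 0


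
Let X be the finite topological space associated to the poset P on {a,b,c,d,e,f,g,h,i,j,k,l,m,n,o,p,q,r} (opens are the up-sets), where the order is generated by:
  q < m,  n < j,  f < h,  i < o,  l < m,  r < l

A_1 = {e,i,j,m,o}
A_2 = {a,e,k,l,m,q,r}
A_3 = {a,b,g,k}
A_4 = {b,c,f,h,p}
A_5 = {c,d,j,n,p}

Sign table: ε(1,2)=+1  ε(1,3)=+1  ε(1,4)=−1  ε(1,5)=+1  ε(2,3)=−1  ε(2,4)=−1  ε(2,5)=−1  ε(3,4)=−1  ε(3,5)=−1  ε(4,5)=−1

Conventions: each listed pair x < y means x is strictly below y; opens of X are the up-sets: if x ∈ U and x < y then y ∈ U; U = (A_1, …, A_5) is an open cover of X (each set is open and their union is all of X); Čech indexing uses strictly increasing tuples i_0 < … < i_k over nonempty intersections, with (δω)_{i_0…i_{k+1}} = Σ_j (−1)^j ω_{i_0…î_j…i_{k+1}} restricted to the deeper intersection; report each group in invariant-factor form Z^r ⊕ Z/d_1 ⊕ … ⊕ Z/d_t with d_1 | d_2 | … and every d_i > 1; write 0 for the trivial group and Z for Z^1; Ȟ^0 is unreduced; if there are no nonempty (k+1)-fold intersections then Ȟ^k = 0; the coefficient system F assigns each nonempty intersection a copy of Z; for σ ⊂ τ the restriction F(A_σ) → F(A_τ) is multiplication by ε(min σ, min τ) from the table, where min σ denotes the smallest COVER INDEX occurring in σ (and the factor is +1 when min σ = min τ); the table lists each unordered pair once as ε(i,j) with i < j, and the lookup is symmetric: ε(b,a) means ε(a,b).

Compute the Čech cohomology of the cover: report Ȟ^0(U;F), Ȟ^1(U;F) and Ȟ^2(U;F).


cover nerve:
  A12={e,m} A15={j} A23={a,k} A34={b} A45={c,p}
C dims 5,5; δ0: rk 5, SNF 1^4·2
Ȟ^0: (5−5)−0=0 ⇒ 0
Ȟ^1: (5−0)−5=0 plus torsion [2] ⇒ Z/2
Ȟ^2: (0−0)−0=0 ⇒ 0

Ȟ^0 = 0,  Ȟ^1 = Z/2,  Ȟ^2 = 0


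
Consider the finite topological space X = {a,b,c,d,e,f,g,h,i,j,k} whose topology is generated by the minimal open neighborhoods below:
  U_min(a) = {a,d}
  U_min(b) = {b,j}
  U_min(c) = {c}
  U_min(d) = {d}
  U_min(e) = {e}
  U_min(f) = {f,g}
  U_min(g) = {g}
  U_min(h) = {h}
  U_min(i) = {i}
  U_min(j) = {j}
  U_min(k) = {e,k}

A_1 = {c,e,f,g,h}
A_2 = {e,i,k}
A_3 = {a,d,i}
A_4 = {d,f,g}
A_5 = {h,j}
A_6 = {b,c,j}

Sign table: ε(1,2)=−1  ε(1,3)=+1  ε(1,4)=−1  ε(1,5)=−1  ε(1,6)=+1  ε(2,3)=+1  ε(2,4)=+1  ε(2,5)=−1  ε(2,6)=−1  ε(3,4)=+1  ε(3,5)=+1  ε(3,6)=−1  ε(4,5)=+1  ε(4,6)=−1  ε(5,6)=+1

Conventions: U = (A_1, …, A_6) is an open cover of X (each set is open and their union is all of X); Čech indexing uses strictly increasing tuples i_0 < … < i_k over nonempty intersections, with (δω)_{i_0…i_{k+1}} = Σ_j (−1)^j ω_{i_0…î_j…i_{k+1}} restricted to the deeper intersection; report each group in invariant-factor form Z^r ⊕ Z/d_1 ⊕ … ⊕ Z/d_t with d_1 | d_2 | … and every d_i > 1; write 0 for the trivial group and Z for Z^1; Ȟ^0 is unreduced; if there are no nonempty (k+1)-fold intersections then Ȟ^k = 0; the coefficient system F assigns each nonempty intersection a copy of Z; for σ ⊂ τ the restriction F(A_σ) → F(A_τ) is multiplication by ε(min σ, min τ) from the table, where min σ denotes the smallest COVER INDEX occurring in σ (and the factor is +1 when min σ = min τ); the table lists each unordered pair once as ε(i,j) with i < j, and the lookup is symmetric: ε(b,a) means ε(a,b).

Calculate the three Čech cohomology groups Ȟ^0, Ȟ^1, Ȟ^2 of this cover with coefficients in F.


nonempty intersections:
  A12={e} A14={f,g} A15={h} A16={c} A23={i} A34={d} A56={j}
C dims 6,7; δ0: rk 6, SNF 1^5·2
Ȟ^0: (6−6)−0=0 ⇒ 0
Ȟ^1: (7−0)−6=1 plus torsion [2] ⇒ Z ⊕ Z/2
Ȟ^2: (0−0)−0=0 ⇒ 0

Ȟ^0 ≅ 0; Ȟ^1 ≅ Z ⊕ Z/2; Ȟ^2 ≅ 0


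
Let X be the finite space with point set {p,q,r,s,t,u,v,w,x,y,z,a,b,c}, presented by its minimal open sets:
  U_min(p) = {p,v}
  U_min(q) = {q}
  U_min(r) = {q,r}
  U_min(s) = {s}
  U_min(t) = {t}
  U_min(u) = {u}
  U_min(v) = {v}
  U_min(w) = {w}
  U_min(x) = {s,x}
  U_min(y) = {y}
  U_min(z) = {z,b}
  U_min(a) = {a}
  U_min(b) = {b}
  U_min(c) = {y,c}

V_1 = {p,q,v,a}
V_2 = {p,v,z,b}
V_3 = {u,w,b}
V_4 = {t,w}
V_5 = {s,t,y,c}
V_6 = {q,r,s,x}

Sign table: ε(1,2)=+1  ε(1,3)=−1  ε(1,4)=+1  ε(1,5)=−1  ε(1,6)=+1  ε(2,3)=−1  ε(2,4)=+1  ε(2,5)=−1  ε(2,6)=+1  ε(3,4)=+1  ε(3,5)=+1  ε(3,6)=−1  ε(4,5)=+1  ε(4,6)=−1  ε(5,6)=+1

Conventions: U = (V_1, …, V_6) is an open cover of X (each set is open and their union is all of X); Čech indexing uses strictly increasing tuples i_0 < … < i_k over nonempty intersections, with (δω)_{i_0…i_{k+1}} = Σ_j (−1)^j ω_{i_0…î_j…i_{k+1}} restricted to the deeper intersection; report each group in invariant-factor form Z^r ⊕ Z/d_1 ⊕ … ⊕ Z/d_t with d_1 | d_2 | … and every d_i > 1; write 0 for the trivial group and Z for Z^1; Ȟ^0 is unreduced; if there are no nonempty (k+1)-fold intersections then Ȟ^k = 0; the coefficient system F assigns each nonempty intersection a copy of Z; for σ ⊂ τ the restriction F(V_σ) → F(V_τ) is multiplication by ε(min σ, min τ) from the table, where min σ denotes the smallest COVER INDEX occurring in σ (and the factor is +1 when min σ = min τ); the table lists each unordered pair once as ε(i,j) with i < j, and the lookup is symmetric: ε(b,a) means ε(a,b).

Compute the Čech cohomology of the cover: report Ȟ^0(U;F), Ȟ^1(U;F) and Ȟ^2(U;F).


nonempty intersections:
  V12={p,v} V16={q} V23={b} V34={w} V45={t} V56={s}
C dims 6,6; δ0: rk 6, SNF 1^5·2
Ȟ^0: (6−6)−0=0 ⇒ 0
Ȟ^1: (6−0)−6=0 plus torsion [2] ⇒ Z/2
Ȟ^2: (0−0)−0=0 ⇒ 0

Ȟ^0 = 0; Ȟ^1 = Z/2; Ȟ^2 = 0
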